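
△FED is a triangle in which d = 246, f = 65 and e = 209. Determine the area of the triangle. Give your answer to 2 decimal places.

area ≈ 6016.63

Semiperimeter s = (65 + 209 + 246)/2 = 260.
Heron's formula: area = √(260·195·51·14) ≈ 6016.6.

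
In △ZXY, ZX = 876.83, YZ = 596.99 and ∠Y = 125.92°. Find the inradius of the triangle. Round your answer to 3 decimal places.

99.365

Law of sines: sin X = YZ·sin Y/ZX ≈ 0.55138.
Since ZX ≥ YZ, only the acute value applies: ∠X ≈ 33.46°.
Then ∠Z = 180° − ∠Y − ∠X ≈ 20.62°.
Law of sines gives XY = ZX·sin Z/sin Y ≈ 381.27.
Area = ½·ZX·YZ·sin Z ≈ 92166.
Semiperimeter s = (381.27+596.99+876.83)/2 = 927.55.
Inradius = area/s = 92166/927.55 ≈ 99.365.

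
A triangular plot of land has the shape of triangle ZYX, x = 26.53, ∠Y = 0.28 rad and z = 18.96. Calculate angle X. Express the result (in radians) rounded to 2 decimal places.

By the law of cosines, y² = x² + z² − 2·x·z·cos Y = 96.484, so y ≈ 9.8226.
Law of cosines again: cos X = (z² + y² − x²)/(2·z·y) ≈ -0.66548, so ∠X ≈ 2.299 rad.

2.30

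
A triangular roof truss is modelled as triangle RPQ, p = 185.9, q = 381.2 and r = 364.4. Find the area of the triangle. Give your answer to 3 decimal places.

area ≈ 33420.102

Semiperimeter s = (364.4 + 185.9 + 381.2)/2 = 465.75.
Heron's formula: area = √(465.75·101.35·279.85·84.55) ≈ 33420.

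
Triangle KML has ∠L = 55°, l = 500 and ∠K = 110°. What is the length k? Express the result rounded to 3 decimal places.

573.576

The third angle is ∠M = 180° − ∠L − ∠K = 15.00°.
Law of sines: k = l·sin K/sin L ≈ 573.58.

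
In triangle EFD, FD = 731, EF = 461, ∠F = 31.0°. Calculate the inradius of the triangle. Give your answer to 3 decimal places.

r ≈ 108.254

By the law of cosines, DE² = EF² + FD² − 2·EF·FD·cos F = 1.6917e+05, so DE ≈ 411.3.
Area = ½·EF·FD·sin F ≈ 86782.
Semiperimeter s = (731+411.3+461)/2 = 801.65.
Inradius = area/s = 86782/801.65 ≈ 108.25.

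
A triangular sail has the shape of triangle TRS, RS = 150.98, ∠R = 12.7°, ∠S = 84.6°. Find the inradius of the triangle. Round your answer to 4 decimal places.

The third angle is ∠T = 180° − ∠R − ∠S = 82.70°.
Law of sines: ST = RS·sin R/sin T ≈ 33.464.
Law of sines: TR = RS·sin S/sin T ≈ 151.54.
Area = ½·RS·ST·sin S ≈ 2515.
Semiperimeter s = (150.98+33.464+151.54)/2 = 167.99.
Inradius = area/s = 2515/167.99 ≈ 14.971.

r ≈ 14.9708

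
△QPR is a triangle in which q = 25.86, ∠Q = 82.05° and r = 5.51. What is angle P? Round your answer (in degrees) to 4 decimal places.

∠P ≈ 85.7677°

Law of sines: sin R = r·sin Q/q ≈ 0.21102.
Since q ≥ r, only the acute value applies: ∠R ≈ 12.18°.
Then ∠P = 180° − ∠Q − ∠R ≈ 85.77°.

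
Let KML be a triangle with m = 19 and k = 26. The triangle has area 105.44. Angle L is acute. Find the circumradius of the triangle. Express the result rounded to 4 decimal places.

From area = ½·k·m·sin L, we get sin L = 2·area/(k·m) ≈ 0.42688.
Taking the acute solution, ∠L ≈ 25.27°.
Law of cosines then gives l ≈ 11.981.
Circumradius = l/(2 sin L) ≈ 14.033.

14.0331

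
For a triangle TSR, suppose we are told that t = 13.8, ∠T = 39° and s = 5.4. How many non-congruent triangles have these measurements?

1

s·sin T = 5.4·sin(39°) ≈ 3.398.
Since t ≥ s, exactly one triangle exists.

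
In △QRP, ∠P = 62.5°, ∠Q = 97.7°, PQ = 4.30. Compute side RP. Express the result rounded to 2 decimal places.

The third angle is ∠R = 180° − ∠P − ∠Q = 19.80°.
Law of sines: RP = PQ·sin Q/sin R ≈ 12.58.

12.58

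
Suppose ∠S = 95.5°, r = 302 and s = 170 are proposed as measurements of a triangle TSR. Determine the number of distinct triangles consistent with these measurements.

0

r·sin S = 302·sin(95.5°) ≈ 300.6.
Since ∠S is not acute, a triangle exists only if s > r; here s ≤ r, so there is no triangle.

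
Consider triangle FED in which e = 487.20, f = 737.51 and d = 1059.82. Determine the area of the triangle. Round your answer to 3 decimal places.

158017.034

Semiperimeter s = (737.51 + 487.2 + 1059.8)/2 = 1142.3.
Heron's formula: area = √(1142.3·404.75·655.06·82.445) ≈ 1.5802e+05.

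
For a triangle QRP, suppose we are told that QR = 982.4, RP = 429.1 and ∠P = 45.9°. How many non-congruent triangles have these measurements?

RP·sin P = 429.1·sin(45.9°) ≈ 308.1.
Since QR ≥ RP, exactly one triangle exists.

1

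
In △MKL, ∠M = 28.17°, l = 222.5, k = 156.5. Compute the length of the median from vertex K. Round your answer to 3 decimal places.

m_K ≈ 157.901

By the law of cosines, m² = k² + l² − 2·k·l·cos M = 12605, so m ≈ 112.27.
Median from K: ½√(2·l² + 2·m² − k²) ≈ 157.9.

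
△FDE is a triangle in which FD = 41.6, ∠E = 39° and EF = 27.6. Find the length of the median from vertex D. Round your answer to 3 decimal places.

Law of sines: sin D = EF·sin E/FD ≈ 0.41753.
Since FD ≥ EF, only the acute value applies: ∠D ≈ 24.68°.
Then ∠F = 180° − ∠E − ∠D ≈ 116.32°.
Law of sines gives DE = FD·sin F/sin E ≈ 59.25.
Median from D: ½√(2·FD² + 2·DE² − EF²) ≈ 49.296.

49.296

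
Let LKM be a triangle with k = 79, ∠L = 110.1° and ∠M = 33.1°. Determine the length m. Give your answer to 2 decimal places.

The third angle is ∠K = 180° − ∠M − ∠L = 36.80°.
Law of sines: m = k·sin M/sin K ≈ 72.021.

72.02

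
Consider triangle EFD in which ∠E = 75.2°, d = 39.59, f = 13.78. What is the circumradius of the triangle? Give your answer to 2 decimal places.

By the law of cosines, e² = f² + d² − 2·f·d·cos E = 1478.5, so e ≈ 38.452.
Area = ½·f·d·sin E ≈ 263.73.
Circumradius = e/(2 sin E) ≈ 19.886.

R ≈ 19.89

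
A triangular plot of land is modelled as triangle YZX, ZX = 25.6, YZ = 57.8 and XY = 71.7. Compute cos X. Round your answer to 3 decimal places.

By the law of cosines, cos X = (ZX² + XY² − YZ²) / (2·ZX·XY) ≈ 0.66886, so ∠X ≈ 48.02°.

cos X ≈ 0.669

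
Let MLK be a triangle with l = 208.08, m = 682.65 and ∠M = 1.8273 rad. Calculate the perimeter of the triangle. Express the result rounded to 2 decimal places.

Law of sines: sin L = l·sin M/m ≈ 0.29484.
Since m ≥ l, only the acute value applies: ∠L ≈ 0.2993 rad.
Then ∠K = π − ∠M − ∠L ≈ 1.0150 rad.
Law of sines gives k = m·sin K/sin M ≈ 599.51.
Semiperimeter s = (682.65+208.08+599.51)/2 = 745.12.
Perimeter = 682.65 + 208.08 + 599.51 = 1490.2.

perimeter ≈ 1490.24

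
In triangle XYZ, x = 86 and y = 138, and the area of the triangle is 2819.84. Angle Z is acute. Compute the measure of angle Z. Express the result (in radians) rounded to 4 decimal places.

∠Z ≈ 0.4952 rad

From area = ½·x·y·sin Z, we get sin Z = 2·area/(x·y) ≈ 0.47520.
Taking the acute solution, ∠Z ≈ 0.4952 rad.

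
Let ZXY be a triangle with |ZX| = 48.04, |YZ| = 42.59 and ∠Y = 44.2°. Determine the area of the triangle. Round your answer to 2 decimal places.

1013.97

Law of sines: sin X = |YZ|·sin Y/|ZX| ≈ 0.61807.
Since |ZX| ≥ |YZ|, only the acute value applies: ∠X ≈ 38.18°.
Then ∠Z = 180° − ∠Y − ∠X ≈ 97.62°.
Law of sines gives |XY| = |ZX|·sin Z/sin Y ≈ 68.298.
Area = ½·|ZX|·|YZ|·sin Z ≈ 1014.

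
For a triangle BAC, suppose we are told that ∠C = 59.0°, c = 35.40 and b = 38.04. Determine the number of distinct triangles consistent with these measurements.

2

b·sin C = 38.04·sin(59.0°) ≈ 32.61.
Since b sin C < c < b (32.61 < 35.40 < 38.04), two triangles exist.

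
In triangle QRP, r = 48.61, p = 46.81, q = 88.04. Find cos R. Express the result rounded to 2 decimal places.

cos R ≈ 0.92

By the law of cosines, cos R = (p² + q² − r²) / (2·p·q) ≈ 0.91956, so ∠R ≈ 23.14°.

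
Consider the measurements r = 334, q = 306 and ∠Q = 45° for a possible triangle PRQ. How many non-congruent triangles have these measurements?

2

r·sin Q = 334·sin(45°) ≈ 236.2.
Since r sin Q < q < r (236.2 < 306 < 334), two triangles exist.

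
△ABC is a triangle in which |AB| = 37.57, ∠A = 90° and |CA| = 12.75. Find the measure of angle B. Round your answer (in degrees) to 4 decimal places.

By the law of cosines, |BC|² = |CA|² + |AB|² − 2·|CA|·|AB|·cos A = 1574.1, so |BC| ≈ 39.675.
Law of cosines again: cos B = (|AB|² + |BC|² − |CA|²)/(2·|AB|·|BC|) ≈ 0.94696, so ∠B ≈ 18.75°.

18.7455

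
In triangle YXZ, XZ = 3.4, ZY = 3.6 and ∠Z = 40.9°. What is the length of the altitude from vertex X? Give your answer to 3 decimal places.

By the law of cosines, YX² = XZ² + ZY² − 2·XZ·ZY·cos Z = 6.0167, so YX ≈ 2.4529.
Area = ½·XZ·ZY·sin Z ≈ 4.007.
The altitude from X has length 2·area/ZY ≈ 2.2261.

h_X ≈ 2.226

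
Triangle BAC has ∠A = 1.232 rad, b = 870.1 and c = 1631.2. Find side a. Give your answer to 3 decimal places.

1573.044

By the law of cosines, a² = c² + b² − 2·c·b·cos A = 2.4745e+06, so a ≈ 1573.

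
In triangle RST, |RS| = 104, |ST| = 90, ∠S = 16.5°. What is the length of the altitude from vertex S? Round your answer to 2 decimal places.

h_S ≈ 85.49

By the law of cosines, |TR|² = |RS|² + |ST|² − 2·|RS|·|ST|·cos S = 966.89, so |TR| ≈ 31.095.
Area = ½·|RS|·|ST|·sin S ≈ 1329.2.
The altitude from S has length 2·area/|TR| ≈ 85.493.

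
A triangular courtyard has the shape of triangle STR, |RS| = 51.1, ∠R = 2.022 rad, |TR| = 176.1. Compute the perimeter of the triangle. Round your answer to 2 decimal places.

perimeter ≈ 430.84

By the law of cosines, |ST|² = |TR|² + |RS|² − 2·|TR|·|RS|·cos R = 41470, so |ST| ≈ 203.64.
Semiperimeter s = (176.1+51.1+203.64)/2 = 215.42.
Perimeter = 176.1 + 51.1 + 203.64 = 430.84.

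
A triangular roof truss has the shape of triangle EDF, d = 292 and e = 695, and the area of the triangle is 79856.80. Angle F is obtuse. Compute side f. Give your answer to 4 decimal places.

904.8195

From area = ½·e·d·sin F, we get sin F = 2·area/(e·d) ≈ 0.78700.
Taking the obtuse solution, ∠F ≈ 128.09°.
Law of cosines then gives f ≈ 904.82.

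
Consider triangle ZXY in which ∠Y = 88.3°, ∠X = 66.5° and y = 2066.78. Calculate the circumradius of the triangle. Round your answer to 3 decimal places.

The third angle is ∠Z = 180° − ∠X − ∠Y = 25.20°.
Law of sines: z = y·sin Z/sin Y ≈ 880.38.
Law of sines: x = y·sin X/sin Y ≈ 1896.2.
Circumradius = y/(2 sin Y) ≈ 1033.8.

1033.845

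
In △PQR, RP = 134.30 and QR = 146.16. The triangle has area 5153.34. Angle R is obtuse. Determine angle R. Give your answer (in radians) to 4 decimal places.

2.5888

From area = ½·QR·RP·sin R, we get sin R = 2·area/(QR·RP) ≈ 0.52507.
Taking the obtuse solution, ∠R ≈ 2.589 rad.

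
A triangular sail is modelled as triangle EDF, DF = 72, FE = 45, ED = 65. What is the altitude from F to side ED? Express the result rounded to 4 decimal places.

44.2466

Semiperimeter s = (72 + 45 + 65)/2 = 91.
Heron's formula: area = √(91·19·46·26) ≈ 1438.
The altitude from F has length 2·area/ED ≈ 44.247.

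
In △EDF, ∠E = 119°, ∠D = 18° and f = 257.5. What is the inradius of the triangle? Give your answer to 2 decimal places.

r ≈ 37.30

The third angle is ∠F = 180° − ∠E − ∠D = 43.00°.
Law of sines: e = f·sin E/sin F ≈ 330.23.
Law of sines: d = f·sin D/sin F ≈ 116.67.
Area = ½·f·e·sin D ≈ 13138.
Semiperimeter s = (330.23+116.67+257.5)/2 = 352.2.
Inradius = area/s = 13138/352.2 ≈ 37.304.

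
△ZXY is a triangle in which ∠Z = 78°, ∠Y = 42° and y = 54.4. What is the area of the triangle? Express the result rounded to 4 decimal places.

The third angle is ∠X = 180° − ∠Y − ∠Z = 60.00°.
Law of sines: z = y·sin Z/sin Y ≈ 79.523.
Law of sines: x = y·sin X/sin Y ≈ 70.407.
Area = ½·y·z·sin X ≈ 1873.2.

1873.2336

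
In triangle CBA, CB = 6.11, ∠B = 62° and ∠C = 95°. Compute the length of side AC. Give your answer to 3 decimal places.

13.807

The third angle is ∠A = 180° − ∠C − ∠B = 23.00°.
Law of sines: AC = CB·sin B/sin A ≈ 13.807.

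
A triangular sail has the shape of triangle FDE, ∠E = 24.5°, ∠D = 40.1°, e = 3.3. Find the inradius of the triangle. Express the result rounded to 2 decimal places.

r ≈ 0.98

The third angle is ∠F = 180° − ∠D − ∠E = 115.40°.
Law of sines: f = e·sin F/sin E ≈ 7.1885.
Law of sines: d = e·sin D/sin E ≈ 5.1257.
Area = ½·e·f·sin D ≈ 7.6399.
Semiperimeter s = (7.1885+5.1257+3.3)/2 = 7.8071.
Inradius = area/s = 7.6399/7.8071 ≈ 0.97859.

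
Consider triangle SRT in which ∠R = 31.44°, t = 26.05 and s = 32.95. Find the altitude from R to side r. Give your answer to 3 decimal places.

By the law of cosines, r² = t² + s² − 2·t·s·cos R = 299.64, so r ≈ 17.31.
Area = ½·t·s·sin R ≈ 223.86.
The altitude from R has length 2·area/r ≈ 25.864.

25.864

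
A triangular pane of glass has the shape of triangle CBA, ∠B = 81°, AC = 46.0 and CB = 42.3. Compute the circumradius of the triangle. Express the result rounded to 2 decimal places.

23.29

Law of sines: sin A = CB·sin B/AC ≈ 0.90824.
Since AC ≥ CB, only the acute value applies: ∠A ≈ 65.26°.
Then ∠C = 180° − ∠B − ∠A ≈ 33.74°.
Law of sines gives BA = AC·sin C/sin B ≈ 25.865.
Circumradius = AC/(2 sin B) ≈ 23.287.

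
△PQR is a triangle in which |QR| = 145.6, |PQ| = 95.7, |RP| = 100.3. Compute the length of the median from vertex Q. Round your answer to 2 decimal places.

m_Q ≈ 112.53

Median from Q: ½√(2·|PQ|² + 2·|QR|² − |RP|²) ≈ 112.53.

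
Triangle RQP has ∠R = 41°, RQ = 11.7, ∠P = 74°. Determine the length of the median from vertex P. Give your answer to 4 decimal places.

The third angle is ∠Q = 180° − ∠P − ∠R = 65.00°.
Law of sines: QP = RQ·sin R/sin P ≈ 7.9852.
Law of sines: PR = RQ·sin Q/sin P ≈ 11.031.
Median from P: ½√(2·QP² + 2·PR² − RQ²) ≈ 7.6487.

7.6487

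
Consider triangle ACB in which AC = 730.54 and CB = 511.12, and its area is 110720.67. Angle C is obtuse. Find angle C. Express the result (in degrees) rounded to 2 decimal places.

From area = ½·AC·CB·sin C, we get sin C = 2·area/(AC·CB) ≈ 0.59305.
Taking the obtuse solution, ∠C ≈ 143.63°.

143.63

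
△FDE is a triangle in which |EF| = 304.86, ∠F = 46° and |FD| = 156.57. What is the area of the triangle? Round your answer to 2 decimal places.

Area = ½·|EF|·|FD|·sin F ≈ 17168.

area ≈ 17167.74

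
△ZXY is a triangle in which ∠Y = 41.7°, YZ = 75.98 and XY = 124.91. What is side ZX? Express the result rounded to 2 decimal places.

84.87

By the law of cosines, ZX² = XY² + YZ² − 2·XY·YZ·cos Y = 7203.3, so ZX ≈ 84.872.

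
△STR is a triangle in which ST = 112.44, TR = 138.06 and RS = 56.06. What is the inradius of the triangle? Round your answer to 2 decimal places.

r ≈ 19.86

Semiperimeter s = (138.06 + 56.06 + 112.44)/2 = 153.28.
Heron's formula: area = √(153.28·15.22·97.22·40.84) ≈ 3043.5.
Inradius = area/s = 3043.5/153.28 ≈ 19.856.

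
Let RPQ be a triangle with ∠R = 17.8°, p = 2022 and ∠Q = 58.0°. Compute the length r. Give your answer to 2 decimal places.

637.60

The third angle is ∠P = 180° − ∠Q − ∠R = 104.20°.
Law of sines: r = p·sin R/sin P ≈ 637.6.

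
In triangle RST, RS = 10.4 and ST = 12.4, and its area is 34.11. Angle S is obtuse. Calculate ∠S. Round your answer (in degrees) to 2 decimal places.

From area = ½·RS·ST·sin S, we get sin S = 2·area/(RS·ST) ≈ 0.52900.
Taking the obtuse solution, ∠S ≈ 148.06°.

148.06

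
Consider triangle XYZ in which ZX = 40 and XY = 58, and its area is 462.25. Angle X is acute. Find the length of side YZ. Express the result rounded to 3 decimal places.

26.614

From area = ½·ZX·XY·sin X, we get sin X = 2·area/(ZX·XY) ≈ 0.39849.
Taking the acute solution, ∠X ≈ 23.48°.
Law of cosines then gives YZ ≈ 26.614.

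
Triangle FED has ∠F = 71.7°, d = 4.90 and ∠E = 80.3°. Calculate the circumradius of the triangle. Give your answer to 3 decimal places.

The third angle is ∠D = 180° − ∠F − ∠E = 28.00°.
Law of sines: f = d·sin F/sin D ≈ 9.9094.
Law of sines: e = d·sin E/sin D ≈ 10.288.
Circumradius = d/(2 sin D) ≈ 5.2186.

R ≈ 5.219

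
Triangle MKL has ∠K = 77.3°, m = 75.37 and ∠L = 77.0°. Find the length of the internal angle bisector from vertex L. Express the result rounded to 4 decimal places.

t_L ≈ 81.6667

The third angle is ∠M = 180° − ∠K − ∠L = 25.70°.
Law of sines: k = m·sin K/sin M ≈ 169.55.
Law of sines: l = m·sin L/sin M ≈ 169.35.
The bisector from L has length 2·m·k·cos(∠L/2)/(m+k) ≈ 81.667.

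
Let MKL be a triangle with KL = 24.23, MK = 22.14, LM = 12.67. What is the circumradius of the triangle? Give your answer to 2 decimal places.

R ≈ 12.19

By the law of cosines, cos M = (LM² + MK² − KL²) / (2·LM·MK) ≈ 0.11339, so ∠M ≈ 83.49°.
Circumradius = KL/(2 sin M) ≈ 12.194.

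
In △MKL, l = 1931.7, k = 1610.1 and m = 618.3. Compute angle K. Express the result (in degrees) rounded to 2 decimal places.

50.44

By the law of cosines, cos K = (l² + m² − k²) / (2·l·m) ≈ 0.63688, so ∠K ≈ 50.44°.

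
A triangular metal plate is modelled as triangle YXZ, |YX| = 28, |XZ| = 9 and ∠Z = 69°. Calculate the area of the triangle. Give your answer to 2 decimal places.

Law of sines: sin Y = |XZ|·sin Z/|YX| ≈ 0.30008.
Since |YX| ≥ |XZ|, only the acute value applies: ∠Y ≈ 17.46°.
Then ∠X = 180° − ∠Z − ∠Y ≈ 93.54°.
Law of sines gives |ZY| = |YX|·sin X/sin Z ≈ 29.935.
Area = ½·|YX|·|XZ|·sin X ≈ 125.76.

area ≈ 125.76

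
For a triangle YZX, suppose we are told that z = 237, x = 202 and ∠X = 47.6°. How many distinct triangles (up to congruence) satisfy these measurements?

z·sin X = 237·sin(47.6°) ≈ 175.
Since z sin X < x < z (175 < 202 < 237), two triangles exist.

2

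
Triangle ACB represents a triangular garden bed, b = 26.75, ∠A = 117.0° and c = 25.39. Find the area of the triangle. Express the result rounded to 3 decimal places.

area ≈ 302.578

Area = ½·c·b·sin A ≈ 302.58.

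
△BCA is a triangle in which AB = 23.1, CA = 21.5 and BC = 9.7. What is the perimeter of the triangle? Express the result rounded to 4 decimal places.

54.3000

Perimeter = 21.5 + 23.1 + 9.7 = 54.3.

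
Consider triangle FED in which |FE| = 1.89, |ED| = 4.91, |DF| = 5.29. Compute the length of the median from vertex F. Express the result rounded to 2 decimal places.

Median from F: ½√(2·|DF|² + 2·|FE|² − |ED|²) ≈ 3.1227.

3.12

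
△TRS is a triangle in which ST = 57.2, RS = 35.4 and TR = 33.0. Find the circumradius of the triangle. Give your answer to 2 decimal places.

31.17

By the law of cosines, cos T = (ST² + TR² − RS²) / (2·ST·TR) ≈ 0.82318, so ∠T ≈ 34.60°.
Circumradius = RS/(2 sin T) ≈ 31.174.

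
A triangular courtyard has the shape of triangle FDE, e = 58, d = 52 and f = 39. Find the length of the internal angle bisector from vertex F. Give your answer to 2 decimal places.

t_F ≈ 51.35

By the law of cosines, cos F = (d² + e² − f²) / (2·d·e) ≈ 0.75381, so ∠F ≈ 41.08°.
The bisector from F has length 2·d·e·cos(∠F/2)/(d+e) ≈ 51.351.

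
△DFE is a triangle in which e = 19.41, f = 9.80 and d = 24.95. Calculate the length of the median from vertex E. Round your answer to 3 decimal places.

m_E ≈ 16.281

Median from E: ½√(2·d² + 2·f² − e²) ≈ 16.281.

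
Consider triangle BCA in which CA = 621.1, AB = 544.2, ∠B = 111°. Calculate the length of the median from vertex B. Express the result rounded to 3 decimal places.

254.555

Law of sines: sin C = AB·sin B/CA ≈ 0.81799.
Since CA ≥ AB, only the acute value applies: ∠C ≈ 54.88°.
Then ∠A = 180° − ∠B − ∠C ≈ 14.12°.
Law of sines gives BC = CA·sin A/sin B ≈ 162.25.
Median from B: ½√(2·AB² + 2·BC² − CA²) ≈ 254.56.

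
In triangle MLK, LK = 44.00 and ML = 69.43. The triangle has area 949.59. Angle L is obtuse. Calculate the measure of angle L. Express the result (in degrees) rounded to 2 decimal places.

From area = ½·ML·LK·sin L, we get sin L = 2·area/(ML·LK) ≈ 0.62168.
Taking the obtuse solution, ∠L ≈ 141.56°.

∠L ≈ 141.56°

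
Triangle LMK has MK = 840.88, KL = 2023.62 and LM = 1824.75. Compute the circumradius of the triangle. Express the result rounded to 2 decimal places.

R ≈ 1011.99

By the law of cosines, cos L = (KL² + LM² − MK²) / (2·KL·LM) ≈ 0.90961, so ∠L ≈ 24.55°.
Circumradius = MK/(2 sin L) ≈ 1012.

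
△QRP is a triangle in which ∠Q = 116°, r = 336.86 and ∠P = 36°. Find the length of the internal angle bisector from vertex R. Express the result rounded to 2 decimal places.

t_R ≈ 494.84

The third angle is ∠R = 180° − ∠P − ∠Q = 28.00°.
Law of sines: q = r·sin Q/sin R ≈ 644.91.
Law of sines: p = r·sin P/sin R ≈ 421.75.
The bisector from R has length 2·p·q·cos(∠R/2)/(p+q) ≈ 494.84.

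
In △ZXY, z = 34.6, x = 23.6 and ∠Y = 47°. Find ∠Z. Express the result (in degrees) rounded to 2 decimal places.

By the law of cosines, y² = z² + x² − 2·z·x·cos Y = 640.33, so y ≈ 25.305.
Law of cosines again: cos Z = (x² + y² − z²)/(2·x·y) ≈ 0.00011, so ∠Z ≈ 89.99°.

89.99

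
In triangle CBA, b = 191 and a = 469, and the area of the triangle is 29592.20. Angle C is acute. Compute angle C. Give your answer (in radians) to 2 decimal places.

From area = ½·b·a·sin C, we get sin C = 2·area/(b·a) ≈ 0.66070.
Taking the acute solution, ∠C ≈ 0.722 rad.

∠C ≈ 0.72 rad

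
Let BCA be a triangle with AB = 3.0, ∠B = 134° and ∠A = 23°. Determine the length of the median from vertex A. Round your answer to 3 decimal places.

4.184

The third angle is ∠C = 180° − ∠A − ∠B = 23.00°.
Law of sines: CA = AB·sin B/sin C ≈ 5.523.
Law of sines: BC = AB·sin A/sin C ≈ 3.
Median from A: ½√(2·CA² + 2·AB² − BC²) ≈ 4.1835.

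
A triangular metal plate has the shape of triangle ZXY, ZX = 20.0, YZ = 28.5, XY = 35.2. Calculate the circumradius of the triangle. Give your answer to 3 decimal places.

17.605

By the law of cosines, cos Z = (YZ² + ZX² − XY²) / (2·YZ·ZX) ≈ -0.02350, so ∠Z ≈ 91.35°.
Circumradius = XY/(2 sin Z) ≈ 17.605.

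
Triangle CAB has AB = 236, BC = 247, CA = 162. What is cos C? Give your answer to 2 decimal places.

By the law of cosines, cos C = (BC² + CA² − AB²) / (2·BC·CA) ≈ 0.39432, so ∠C ≈ 66.78°.

cos C ≈ 0.39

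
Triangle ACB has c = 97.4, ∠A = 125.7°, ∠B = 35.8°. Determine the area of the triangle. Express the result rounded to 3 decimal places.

The third angle is ∠C = 180° − ∠B − ∠A = 18.50°.
Law of sines: a = c·sin A/sin C ≈ 249.28.
Law of sines: b = c·sin B/sin C ≈ 179.56.
Area = ½·c·a·sin B ≈ 7101.3.

7101.280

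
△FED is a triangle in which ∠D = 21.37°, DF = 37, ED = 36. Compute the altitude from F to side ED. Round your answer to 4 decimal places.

By the law of cosines, FE² = ED² + DF² − 2·ED·DF·cos D = 184.16, so FE ≈ 13.571.
Area = ½·ED·DF·sin D ≈ 242.68.
The altitude from F has length 2·area/ED ≈ 13.482.

h_F ≈ 13.4824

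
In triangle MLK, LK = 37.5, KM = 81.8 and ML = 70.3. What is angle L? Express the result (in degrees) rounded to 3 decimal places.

By the law of cosines, cos L = (ML² + LK² − KM²) / (2·ML·LK) ≈ -0.06504, so ∠L ≈ 93.73°.

93.729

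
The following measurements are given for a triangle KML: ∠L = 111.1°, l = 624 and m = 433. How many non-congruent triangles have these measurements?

1

m·sin L = 433·sin(111.1°) ≈ 404.
Since ∠L is not acute, a triangle exists only if l > m; here l > m, so there is exactly one triangle.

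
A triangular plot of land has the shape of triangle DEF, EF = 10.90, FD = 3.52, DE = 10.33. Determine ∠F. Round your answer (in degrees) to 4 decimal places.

71.3875

By the law of cosines, cos F = (EF² + FD² − DE²) / (2·EF·FD) ≈ 0.31917, so ∠F ≈ 71.39°.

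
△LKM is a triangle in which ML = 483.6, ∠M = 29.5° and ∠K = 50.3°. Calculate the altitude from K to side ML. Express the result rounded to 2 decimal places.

h_K ≈ 304.62

The third angle is ∠L = 180° − ∠K − ∠M = 100.20°.
Law of sines: KM = ML·sin L/sin K ≈ 618.61.
Law of sines: LK = ML·sin M/sin K ≈ 309.51.
Area = ½·ML·KM·sin M ≈ 73656.
The altitude from K has length 2·area/ML ≈ 304.62.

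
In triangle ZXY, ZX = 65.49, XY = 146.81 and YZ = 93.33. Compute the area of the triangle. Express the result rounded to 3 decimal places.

2183.296

Semiperimeter s = (146.81 + 93.33 + 65.49)/2 = 152.81.
Heron's formula: area = √(152.81·6.005·59.485·87.325) ≈ 2183.3.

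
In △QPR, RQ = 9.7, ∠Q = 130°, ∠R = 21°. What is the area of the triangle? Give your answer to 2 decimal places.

The third angle is ∠P = 180° − ∠R − ∠Q = 29.00°.
Law of sines: PR = RQ·sin Q/sin P ≈ 15.327.
Law of sines: QP = RQ·sin R/sin P ≈ 7.1702.
Area = ½·RQ·PR·sin R ≈ 26.639.

26.64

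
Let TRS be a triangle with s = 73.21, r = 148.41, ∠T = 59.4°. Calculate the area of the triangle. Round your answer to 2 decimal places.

Area = ½·r·s·sin T ≈ 4676.

4676.02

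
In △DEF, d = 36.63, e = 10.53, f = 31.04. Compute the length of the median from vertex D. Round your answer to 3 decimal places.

m_D ≈ 14.204

Median from D: ½√(2·e² + 2·f² − d²) ≈ 14.204.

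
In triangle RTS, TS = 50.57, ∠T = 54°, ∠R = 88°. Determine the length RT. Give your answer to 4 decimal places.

31.1530

The third angle is ∠S = 180° − ∠R − ∠T = 38.00°.
Law of sines: RT = TS·sin S/sin R ≈ 31.153.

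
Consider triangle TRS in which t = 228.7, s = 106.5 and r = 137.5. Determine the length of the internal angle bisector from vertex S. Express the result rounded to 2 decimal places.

By the law of cosines, cos S = (t² + r² − s²) / (2·t·r) ≈ 0.95191, so ∠S ≈ 17.84°.
The bisector from S has length 2·t·r·cos(∠S/2)/(t+r) ≈ 169.67.

169.67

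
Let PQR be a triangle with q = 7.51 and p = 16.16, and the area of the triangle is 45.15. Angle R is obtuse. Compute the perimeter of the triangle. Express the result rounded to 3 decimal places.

From area = ½·p·q·sin R, we get sin R = 2·area/(p·q) ≈ 0.74406.
Taking the obtuse solution, ∠R ≈ 131.92°.
Law of cosines then gives r ≈ 21.902.
Perimeter = 16.16 + 7.51 + 21.902 = 45.572.

perimeter ≈ 45.572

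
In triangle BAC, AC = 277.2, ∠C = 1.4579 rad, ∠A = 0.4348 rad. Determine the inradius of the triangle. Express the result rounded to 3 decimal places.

The third angle is ∠B = π − ∠A − ∠C = 1.2489 rad.
Law of sines: CB = AC·sin A/sin B ≈ 123.09.
Law of sines: BA = AC·sin C/sin B ≈ 290.35.
Area = ½·AC·CB·sin C ≈ 16951.
Semiperimeter s = (277.2+123.09+290.35)/2 = 345.32.
Inradius = area/s = 16951/345.32 ≈ 49.089.

r ≈ 49.089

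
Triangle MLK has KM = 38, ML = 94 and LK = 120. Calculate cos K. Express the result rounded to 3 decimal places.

By the law of cosines, cos K = (LK² + KM² − ML²) / (2·LK·KM) ≈ 0.76842, so ∠K ≈ 39.79°.

0.768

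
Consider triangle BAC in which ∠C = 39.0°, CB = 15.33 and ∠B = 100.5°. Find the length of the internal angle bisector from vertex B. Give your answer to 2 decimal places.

The third angle is ∠A = 180° − ∠C − ∠B = 40.50°.
Law of sines: AC = CB·sin B/sin A ≈ 23.209.
Law of sines: BA = CB·sin C/sin A ≈ 14.855.
The bisector from B has length 2·CB·BA·cos(∠B/2)/(CB+BA) ≈ 9.6483.

9.65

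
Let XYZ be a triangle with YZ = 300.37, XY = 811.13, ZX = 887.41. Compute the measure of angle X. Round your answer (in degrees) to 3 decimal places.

∠X ≈ 19.717°

By the law of cosines, cos X = (ZX² + XY² − YZ²) / (2·ZX·XY) ≈ 0.94137, so ∠X ≈ 19.72°.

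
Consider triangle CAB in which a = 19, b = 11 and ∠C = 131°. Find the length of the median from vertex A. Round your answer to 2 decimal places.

18.66

By the law of cosines, c² = a² + b² − 2·a·b·cos C = 756.23, so c ≈ 27.5.
Median from A: ½√(2·b² + 2·c² − a²) ≈ 18.665.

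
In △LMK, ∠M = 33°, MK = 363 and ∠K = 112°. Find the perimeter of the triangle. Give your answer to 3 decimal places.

The third angle is ∠L = 180° − ∠M − ∠K = 35.00°.
Law of sines: KL = MK·sin M/sin L ≈ 344.69.
Law of sines: LM = MK·sin K/sin L ≈ 586.79.
Semiperimeter s = (363+344.69+586.79)/2 = 647.24.
Perimeter = 363 + 344.69 + 586.79 = 1294.5.

1294.474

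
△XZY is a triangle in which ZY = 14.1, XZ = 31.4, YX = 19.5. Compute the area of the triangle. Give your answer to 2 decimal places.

Semiperimeter s = (14.1 + 19.5 + 31.4)/2 = 32.5.
Heron's formula: area = √(32.5·18.4·13·1.1) ≈ 92.474.

area ≈ 92.47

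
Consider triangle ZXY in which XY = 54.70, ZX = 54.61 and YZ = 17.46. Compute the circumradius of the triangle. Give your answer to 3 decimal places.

27.683

By the law of cosines, cos Z = (YZ² + ZX² − XY²) / (2·YZ·ZX) ≈ 0.15470, so ∠Z ≈ 81.10°.
Circumradius = XY/(2 sin Z) ≈ 27.683.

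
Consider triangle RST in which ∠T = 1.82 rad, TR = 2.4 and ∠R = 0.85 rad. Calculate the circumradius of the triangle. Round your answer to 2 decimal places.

The third angle is ∠S = π − ∠T − ∠R = 0.472 rad.
Law of sines: ST = TR·sin R/sin S ≈ 3.9689.
Law of sines: RS = TR·sin T/sin S ≈ 5.1196.
Circumradius = TR/(2 sin S) ≈ 2.6414.

2.64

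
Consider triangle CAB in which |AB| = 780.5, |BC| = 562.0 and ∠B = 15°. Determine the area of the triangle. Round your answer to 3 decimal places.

Area = ½·|AB|·|BC|·sin B ≈ 56764.

56764.322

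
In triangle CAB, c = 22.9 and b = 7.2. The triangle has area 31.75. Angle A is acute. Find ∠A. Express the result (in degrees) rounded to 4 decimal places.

∠A ≈ 22.6517°

From area = ½·b·c·sin A, we get sin A = 2·area/(b·c) ≈ 0.38513.
Taking the acute solution, ∠A ≈ 22.65°.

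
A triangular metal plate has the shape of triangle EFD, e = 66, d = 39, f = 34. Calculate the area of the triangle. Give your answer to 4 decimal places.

Semiperimeter s = (66 + 34 + 39)/2 = 69.5.
Heron's formula: area = √(69.5·3.5·35.5·30.5) ≈ 513.2.

area ≈ 513.2046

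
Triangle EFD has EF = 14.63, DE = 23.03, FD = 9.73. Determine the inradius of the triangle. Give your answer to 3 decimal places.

Semiperimeter s = (9.73 + 23.03 + 14.63)/2 = 23.695.
Heron's formula: area = √(23.695·13.965·0.665·9.065) ≈ 44.663.
Inradius = area/s = 44.663/23.695 ≈ 1.8849.

r ≈ 1.885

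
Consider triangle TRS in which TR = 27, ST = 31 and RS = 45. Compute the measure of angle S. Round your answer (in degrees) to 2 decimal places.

By the law of cosines, cos S = (RS² + ST² − TR²) / (2·RS·ST) ≈ 0.80896, so ∠S ≈ 36.01°.

∠S ≈ 36.01°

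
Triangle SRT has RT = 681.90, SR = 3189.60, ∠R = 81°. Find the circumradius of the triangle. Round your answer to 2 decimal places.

1597.49

By the law of cosines, TS² = SR² + RT² − 2·SR·RT·cos R = 9.958e+06, so TS ≈ 3155.6.
Area = ½·SR·RT·sin R ≈ 1.0741e+06.
Circumradius = TS/(2 sin R) ≈ 1597.5.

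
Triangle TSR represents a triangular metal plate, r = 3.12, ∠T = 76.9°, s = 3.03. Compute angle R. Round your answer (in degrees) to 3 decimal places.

52.606

By the law of cosines, t² = s² + r² − 2·s·r·cos T = 14.63, so t ≈ 3.8249.
Law of cosines again: cos R = (t² + s² − r²)/(2·t·s) ≈ 0.60729, so ∠R ≈ 52.61°.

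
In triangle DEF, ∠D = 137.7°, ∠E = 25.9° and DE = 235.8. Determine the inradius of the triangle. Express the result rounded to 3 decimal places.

49.792

The third angle is ∠F = 180° − ∠D − ∠E = 16.40°.
Law of sines: EF = DE·sin D/sin F ≈ 562.07.
Law of sines: FD = DE·sin E/sin F ≈ 364.8.
Area = ½·DE·EF·sin E ≈ 28946.
Semiperimeter s = (562.07+364.8+235.8)/2 = 581.34.
Inradius = area/s = 28946/581.34 ≈ 49.792.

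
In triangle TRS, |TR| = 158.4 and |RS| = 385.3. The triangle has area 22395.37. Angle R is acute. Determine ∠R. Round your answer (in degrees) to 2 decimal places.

47.21

From area = ½·|TR|·|RS|·sin R, we get sin R = 2·area/(|TR|·|RS|) ≈ 0.73390.
Taking the acute solution, ∠R ≈ 47.21°.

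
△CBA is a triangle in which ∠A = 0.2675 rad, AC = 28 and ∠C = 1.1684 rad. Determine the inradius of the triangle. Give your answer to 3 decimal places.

The third angle is ∠B = π − ∠A − ∠C = 1.7057 rad.
Law of sines: BA = AC·sin C/sin B ≈ 26.
Law of sines: CB = AC·sin A/sin B ≈ 7.4688.
Area = ½·AC·BA·sin A ≈ 96.212.
Semiperimeter s = (26+28+7.4688)/2 = 30.734.
Inradius = area/s = 96.212/30.734 ≈ 3.1304.

3.130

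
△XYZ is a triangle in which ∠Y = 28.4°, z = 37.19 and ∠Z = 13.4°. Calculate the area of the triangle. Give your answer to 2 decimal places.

The third angle is ∠X = 180° − ∠Y − ∠Z = 138.20°.
Law of sines: x = z·sin X/sin Z ≈ 106.96.
Law of sines: y = z·sin Y/sin Z ≈ 76.326.
Area = ½·z·x·sin Y ≈ 946.

946.00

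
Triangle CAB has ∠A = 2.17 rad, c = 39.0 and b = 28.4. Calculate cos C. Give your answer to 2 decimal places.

cos C ≈ 0.84

By the law of cosines, a² = b² + c² − 2·b·c·cos A = 3576.9, so a ≈ 59.807.
Law of cosines again: cos C = (a² + b² − c²)/(2·a·b) ≈ 0.84263, so ∠C ≈ 0.569 rad.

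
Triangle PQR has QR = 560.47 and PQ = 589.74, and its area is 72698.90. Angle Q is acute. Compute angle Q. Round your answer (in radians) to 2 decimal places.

∠Q ≈ 0.46 rad

From area = ½·PQ·QR·sin Q, we get sin Q = 2·area/(PQ·QR) ≈ 0.43989.
Taking the acute solution, ∠Q ≈ 0.455 rad.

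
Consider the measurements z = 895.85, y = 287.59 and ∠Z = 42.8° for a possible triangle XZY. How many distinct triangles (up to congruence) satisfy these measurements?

1

y·sin Z = 287.59·sin(42.8°) ≈ 195.4.
Since z ≥ y, exactly one triangle exists.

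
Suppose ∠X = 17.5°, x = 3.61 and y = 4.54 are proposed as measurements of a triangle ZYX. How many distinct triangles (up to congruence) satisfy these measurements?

2

y·sin X = 4.54·sin(17.5°) ≈ 1.365.
Since y sin X < x < y (1.365 < 3.61 < 4.54), two triangles exist.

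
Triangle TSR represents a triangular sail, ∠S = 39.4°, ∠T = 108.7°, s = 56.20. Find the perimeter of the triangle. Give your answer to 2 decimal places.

perimeter ≈ 186.86

The third angle is ∠R = 180° − ∠T − ∠S = 31.90°.
Law of sines: t = s·sin T/sin S ≈ 83.867.
Law of sines: r = s·sin R/sin S ≈ 46.789.
Semiperimeter p = (83.867+56.2+46.789)/2 = 93.428.
Perimeter = 83.867 + 56.2 + 46.789 = 186.86.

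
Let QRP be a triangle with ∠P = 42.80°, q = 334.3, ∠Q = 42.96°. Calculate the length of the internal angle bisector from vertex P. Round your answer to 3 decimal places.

The third angle is ∠R = 180° − ∠P − ∠Q = 94.24°.
Law of sines: r = q·sin R/sin Q ≈ 489.2.
Law of sines: p = q·sin P/sin Q ≈ 333.3.
The bisector from P has length 2·q·r·cos(∠P/2)/(q+r) ≈ 369.8.

t_P ≈ 369.799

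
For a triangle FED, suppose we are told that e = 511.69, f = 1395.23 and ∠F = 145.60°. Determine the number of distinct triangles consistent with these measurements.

1

e·sin F = 511.69·sin(145.60°) ≈ 289.1.
Since ∠F is not acute, a triangle exists only if f > e; here f > e, so there is exactly one triangle.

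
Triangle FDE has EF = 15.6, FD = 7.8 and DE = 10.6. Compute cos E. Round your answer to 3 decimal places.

By the law of cosines, cos E = (DE² + EF² − FD²) / (2·DE·EF) ≈ 0.89163, so ∠E ≈ 26.92°.

0.892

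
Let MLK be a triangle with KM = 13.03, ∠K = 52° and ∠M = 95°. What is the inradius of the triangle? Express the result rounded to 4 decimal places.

r ≈ 4.3922

The third angle is ∠L = 180° − ∠K − ∠M = 33.00°.
Law of sines: LK = KM·sin M/sin L ≈ 23.833.
Law of sines: ML = KM·sin K/sin L ≈ 18.852.
Area = ½·KM·LK·sin K ≈ 122.36.
Semiperimeter s = (23.833+13.03+18.852)/2 = 27.858.
Inradius = area/s = 122.36/27.858 ≈ 4.3922.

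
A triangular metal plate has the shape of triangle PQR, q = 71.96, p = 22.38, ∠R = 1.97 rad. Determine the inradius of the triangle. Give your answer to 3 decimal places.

8.355

By the law of cosines, r² = p² + q² − 2·p·q·cos R = 6931, so r ≈ 83.253.
Area = ½·p·q·sin R ≈ 741.92.
Semiperimeter s = (22.38+71.96+83.253)/2 = 88.796.
Inradius = area/s = 741.92/88.796 ≈ 8.3553.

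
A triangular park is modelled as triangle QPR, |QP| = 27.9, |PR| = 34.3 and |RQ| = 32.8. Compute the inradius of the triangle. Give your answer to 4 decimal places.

r ≈ 8.9480

Semiperimeter s = (34.3 + 32.8 + 27.9)/2 = 47.5.
Heron's formula: area = √(47.5·13.2·14.7·19.6) ≈ 425.03.
Inradius = area/s = 425.03/47.5 ≈ 8.948.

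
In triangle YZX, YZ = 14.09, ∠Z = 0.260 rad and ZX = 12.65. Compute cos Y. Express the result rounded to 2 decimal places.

cos Y ≈ 0.50

By the law of cosines, XY² = YZ² + ZX² − 2·YZ·ZX·cos Z = 14.055, so XY ≈ 3.749.
Law of cosines again: cos Y = (XY² + YZ² − ZX²)/(2·XY·YZ) ≈ 0.49751, so ∠Y ≈ 1.050 rad.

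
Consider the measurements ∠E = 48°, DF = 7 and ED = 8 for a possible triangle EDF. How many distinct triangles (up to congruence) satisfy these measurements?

ED·sin E = 8·sin(48°) ≈ 5.945.
Since ED sin E < DF < ED (5.945 < 7 < 8), two triangles exist.

2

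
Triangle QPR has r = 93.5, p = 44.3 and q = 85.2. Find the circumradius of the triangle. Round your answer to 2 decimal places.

By the law of cosines, cos Q = (p² + r² − q²) / (2·p·r) ≈ 0.41594, so ∠Q ≈ 65.42°.
Circumradius = q/(2 sin Q) ≈ 46.845.

46.84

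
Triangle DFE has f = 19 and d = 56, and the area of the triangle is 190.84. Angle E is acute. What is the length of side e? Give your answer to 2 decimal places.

From area = ½·d·f·sin E, we get sin E = 2·area/(d·f) ≈ 0.35872.
Taking the acute solution, ∠E ≈ 21.02°.
Law of cosines then gives e ≈ 38.867.

38.87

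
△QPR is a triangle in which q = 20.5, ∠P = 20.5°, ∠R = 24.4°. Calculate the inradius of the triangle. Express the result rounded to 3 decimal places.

2.019

The third angle is ∠Q = 180° − ∠P − ∠R = 135.10°.
Law of sines: p = q·sin P/sin Q ≈ 10.171.
Law of sines: r = q·sin R/sin Q ≈ 11.997.
Area = ½·q·p·sin R ≈ 43.066.
Semiperimeter s = (20.5+10.171+11.997)/2 = 21.334.
Inradius = area/s = 43.066/21.334 ≈ 2.0187.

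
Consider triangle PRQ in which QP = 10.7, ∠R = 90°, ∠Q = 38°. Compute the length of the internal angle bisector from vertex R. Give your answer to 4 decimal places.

The third angle is ∠P = 180° − ∠R − ∠Q = 52.00°.
Law of sines: RQ = QP·sin P/sin R ≈ 8.4317.
Law of sines: PR = QP·sin Q/sin R ≈ 6.5876.
The bisector from R has length 2·PR·RQ·cos(∠R/2)/(PR+RQ) ≈ 5.2301.

t_R ≈ 5.2301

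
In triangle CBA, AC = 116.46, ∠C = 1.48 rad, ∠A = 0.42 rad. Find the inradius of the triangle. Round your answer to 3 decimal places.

r ≈ 20.125

The third angle is ∠B = π − ∠A − ∠C = 1.242 rad.
Law of sines: BA = AC·sin C/sin B ≈ 122.56.
Law of sines: CB = AC·sin A/sin B ≈ 50.183.
Area = ½·AC·BA·sin A ≈ 2910.1.
Semiperimeter s = (122.56+116.46+50.183)/2 = 144.6.
Inradius = area/s = 2910.1/144.6 ≈ 20.125.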